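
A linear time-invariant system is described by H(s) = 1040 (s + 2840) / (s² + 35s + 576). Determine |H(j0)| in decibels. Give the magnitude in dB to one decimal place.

H(0) = 1040 × 2840 / 576 = 5127.8
20 log₁₀(5127.8) = 74.20 dB

74.2 dB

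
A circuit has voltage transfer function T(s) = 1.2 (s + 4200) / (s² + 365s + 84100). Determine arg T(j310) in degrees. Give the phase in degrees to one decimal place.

∠(j310 + 4200) = arctan(310/4200) = 4.22°
∠[(j310)² + 365(j310) + 84100] = ∠[-12000 + j1.1315e+05] = 96.05°
∠T(j310) = 4.22° − 96.05° = -91.83°

-91.8°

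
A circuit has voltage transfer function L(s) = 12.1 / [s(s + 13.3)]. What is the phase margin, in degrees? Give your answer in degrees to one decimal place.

86.1 deg

Gain crossover: |L(jω)| = 1 at ω ≈ 0.908 rad/sec.
∠L(j0.908) = −90° − arctan(0.908/13.3) ≈ -93.90°
PM = 180° + (-93.90°) = 86.10°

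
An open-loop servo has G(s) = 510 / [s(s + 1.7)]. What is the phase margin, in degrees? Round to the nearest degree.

Gain crossover: |G(jω)| = 1 at ω ≈ 22.6 rad/s.
∠G(j22.6) = −90° − arctan(22.6/1.7) ≈ -175.69°
PM = 180° + (-175.69°) = 4.31°

4 deg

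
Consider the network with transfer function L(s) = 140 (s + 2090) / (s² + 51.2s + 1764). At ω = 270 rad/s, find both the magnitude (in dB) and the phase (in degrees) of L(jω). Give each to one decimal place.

|L| = 12.2 dB, ∠L = -161.6 deg

|j270 + 2090| = √(270² + 2090²) = 2107
|(j270)² + 51.2(j270) + 1764| = |-71136 + j13824| = 7.247e+04
|L(j270)| = 140 × 2107 / 7.247e+04 = 4.0713
20 log₁₀(4.0713) = 12.19 dB
∠(j270 + 2090) = arctan(270/2090) = 7.36°
∠[(j270)² + 51.2(j270) + 1764] = ∠[-71136 + j13824] = 169.00°
∠L(j270) = 7.36° − 169.00° = -161.64°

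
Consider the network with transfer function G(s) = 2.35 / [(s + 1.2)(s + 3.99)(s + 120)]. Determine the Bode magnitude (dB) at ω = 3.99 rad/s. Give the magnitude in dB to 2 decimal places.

-61.59 dB

|j3.99 + 1.2| = √(3.99² + 1.2²) = 4.167
|j3.99 + 3.99| = √(3.99² + 3.99²) = 5.643
|j3.99 + 120| = √(3.99² + 120²) = 120.1
|G(j3.99)| = 2.35 / (4.167 × 5.643 × 120.1) = 0.0008325
20 log₁₀(0.0008325) = -61.592 dB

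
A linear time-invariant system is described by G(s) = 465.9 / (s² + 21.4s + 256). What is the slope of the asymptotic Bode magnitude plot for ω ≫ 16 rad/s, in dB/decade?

-40 dB/decade

With 0 zeros and 2 poles, the high-frequency asymptotic slope is 20 × (0 − 2) = -40 dB/decade.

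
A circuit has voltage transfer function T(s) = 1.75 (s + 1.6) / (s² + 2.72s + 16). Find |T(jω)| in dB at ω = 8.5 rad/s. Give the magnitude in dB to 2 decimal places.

-12.08 dB

|j8.5 + 1.6| = √(8.5² + 1.6²) = 8.649
|(j8.5)² + 2.72(j8.5) + 16| = |-56.25 + j23.12| = 60.82
|T(j8.5)| = 1.75 × 8.649 / 60.82 = 0.24889
20 log₁₀(0.24889) = -12.080 dB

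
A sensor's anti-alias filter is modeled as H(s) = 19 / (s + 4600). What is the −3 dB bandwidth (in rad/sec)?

For a single-pole low-pass, the −3 dB point is at the pole: ω = 4600 rad/sec.

4600 rad/sec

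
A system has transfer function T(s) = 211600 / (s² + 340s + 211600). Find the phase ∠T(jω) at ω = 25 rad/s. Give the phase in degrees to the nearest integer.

∠[(j25)² + 340(j25) + 211600] = ∠[2.1098e+05 + j8500] = 2.31°
∠T(j25) = −2.31° = -2.31°

-2 deg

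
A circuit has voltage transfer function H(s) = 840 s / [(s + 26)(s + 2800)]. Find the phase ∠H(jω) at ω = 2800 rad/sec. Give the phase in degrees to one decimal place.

-44.5°

∠(j2800) = 90.00°
∠(j2800 + 26) = arctan(2800/26) = 89.47°
∠(j2800 + 2800) = arctan(2800/2800) = 45.00°
∠H(j2800) = 90.00° − (89.47° + 45.00°) = -44.47°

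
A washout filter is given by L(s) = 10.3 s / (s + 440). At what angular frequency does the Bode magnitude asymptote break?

440 rad/sec

The single real pole at s = −440 gives a corner at ω = 440 rad/sec.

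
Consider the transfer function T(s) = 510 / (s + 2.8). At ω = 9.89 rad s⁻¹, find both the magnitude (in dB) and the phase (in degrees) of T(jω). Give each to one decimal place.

|T| = 33.9 dB, ∠T = -74.2°

|j9.89 + 2.8| = √(9.89² + 2.8²) = 10.28
|T(j9.89)| = 510 / 10.28 = 49.617
20 log₁₀(49.617) = 33.91 dB
∠(j9.89 + 2.8) = arctan(9.89/2.8) = 74.19°
∠T(j9.89) = −74.19° = -74.19°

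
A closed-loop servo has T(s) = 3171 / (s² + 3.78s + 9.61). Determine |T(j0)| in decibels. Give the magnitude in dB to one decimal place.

T(0) = 3171 / 9.61 = 329.97
20 log₁₀(329.97) = 50.37 dB

50.4 dB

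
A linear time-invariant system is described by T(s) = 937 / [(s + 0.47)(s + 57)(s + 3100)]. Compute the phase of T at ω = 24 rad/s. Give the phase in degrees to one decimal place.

-112.2 deg

∠(j24 + 0.47) = arctan(24/0.47) = 88.88°
∠(j24 + 57) = arctan(24/57) = 22.83°
∠(j24 + 3100) = arctan(24/3100) = 0.44°
∠T(j24) = − (88.88° + 22.83° + 0.44°) = -112.16°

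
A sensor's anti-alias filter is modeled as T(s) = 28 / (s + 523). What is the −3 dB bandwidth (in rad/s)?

For a single-pole low-pass, the −3 dB point is at the pole: ω = 523 rad/s.

523 rad/s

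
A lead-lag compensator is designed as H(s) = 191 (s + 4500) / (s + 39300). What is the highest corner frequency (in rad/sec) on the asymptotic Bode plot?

Break frequencies occur at each pole and zero magnitude: 4500 rad/sec, 39300 rad/sec.
The highest is 39300 rad/sec.

39300 rad/sec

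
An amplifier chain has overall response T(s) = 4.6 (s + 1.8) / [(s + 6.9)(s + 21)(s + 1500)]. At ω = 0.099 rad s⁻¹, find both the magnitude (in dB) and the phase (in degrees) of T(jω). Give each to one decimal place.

|j0.099 + 1.8| = √(0.099² + 1.8²) = 1.803
|j0.099 + 6.9| = √(0.099² + 6.9²) = 6.901
|j0.099 + 21| = √(0.099² + 21²) = 21
|j0.099 + 1500| = √(0.099² + 1500²) = 1500
|T(j0.099)| = 4.6 × 1.803 / (6.901 × 21 × 1500) = 3.8148e-05
20 log₁₀(3.8148e-05) = -88.37 dB
∠(j0.099 + 1.8) = arctan(0.099/1.8) = 3.15°
∠(j0.099 + 6.9) = arctan(0.099/6.9) = 0.82°
∠(j0.099 + 21) = arctan(0.099/21) = 0.27°
∠(j0.099 + 1500) = arctan(0.099/1500) = 0.00°
∠T(j0.099) = 3.15° − (0.82° + 0.27° + 0.00°) = 2.05°

|T| = -88.4 dB, ∠T = 2.1°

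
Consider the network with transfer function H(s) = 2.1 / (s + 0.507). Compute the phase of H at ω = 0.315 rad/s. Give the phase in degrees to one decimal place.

-31.9°

∠(j0.315 + 0.507) = arctan(0.315/0.507) = 31.85°
∠H(j0.315) = −31.85° = -31.85°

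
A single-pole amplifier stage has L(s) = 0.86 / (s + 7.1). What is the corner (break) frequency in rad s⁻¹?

7.1 rad s⁻¹

The single real pole at s = −7.1 gives a corner at ω = 7.1 rad s⁻¹.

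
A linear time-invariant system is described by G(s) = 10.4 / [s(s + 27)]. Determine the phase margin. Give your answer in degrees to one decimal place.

89.2°

Gain crossover: |G(jω)| = 1 at ω ≈ 0.385 rad/s.
∠G(j0.385) = −90° − arctan(0.385/27) ≈ -90.82°
PM = 180° + (-90.82°) = 89.18°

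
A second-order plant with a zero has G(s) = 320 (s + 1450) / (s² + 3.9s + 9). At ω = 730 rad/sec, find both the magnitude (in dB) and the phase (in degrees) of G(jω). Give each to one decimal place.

|G| = -0.2 dB, ∠G = -153.0°

|j730 + 1450| = √(730² + 1450²) = 1623
|(j730)² + 3.9(j730) + 9| = |-5.3289e+05 + j2847| = 5.329e+05
|G(j730)| = 320 × 1623 / 5.329e+05 = 0.97483
20 log₁₀(0.97483) = -0.22 dB
∠(j730 + 1450) = arctan(730/1450) = 26.72°
∠[(j730)² + 3.9(j730) + 9] = ∠[-5.3289e+05 + j2847] = 179.69°
∠G(j730) = 26.72° − 179.69° = -152.97°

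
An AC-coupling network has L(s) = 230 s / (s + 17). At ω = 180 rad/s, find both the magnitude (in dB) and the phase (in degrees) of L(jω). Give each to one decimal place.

|j180| = 180
|j180 + 17| = √(180² + 17²) = 180.8
|L(j180)| = 230 × 180 / 180.8 = 228.98
20 log₁₀(228.98) = 47.20 dB
∠(j180) = 90.00°
∠(j180 + 17) = arctan(180/17) = 84.60°
∠L(j180) = 90.00° − 84.60° = 5.40°

|L| = 47.2 dB, ∠L = 5.4°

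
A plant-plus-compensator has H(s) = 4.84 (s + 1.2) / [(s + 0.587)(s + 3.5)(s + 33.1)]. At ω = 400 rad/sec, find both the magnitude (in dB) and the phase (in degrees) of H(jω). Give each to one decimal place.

|H| = -90.4 dB, ∠H = -174.9°

|j400 + 1.2| = √(400² + 1.2²) = 400
|j400 + 0.587| = √(400² + 0.587²) = 400
|j400 + 3.5| = √(400² + 3.5²) = 400
|j400 + 33.1| = √(400² + 33.1²) = 401.4
|H(j400)| = 4.84 × 400 / (400 × 400 × 401.4) = 3.0146e-05
20 log₁₀(3.0146e-05) = -90.42 dB
∠(j400 + 1.2) = arctan(400/1.2) = 89.83°
∠(j400 + 0.587) = arctan(400/0.587) = 89.92°
∠(j400 + 3.5) = arctan(400/3.5) = 89.50°
∠(j400 + 33.1) = arctan(400/33.1) = 85.27°
∠H(j400) = 89.83° − (89.92° + 89.50° + 85.27°) = -174.86°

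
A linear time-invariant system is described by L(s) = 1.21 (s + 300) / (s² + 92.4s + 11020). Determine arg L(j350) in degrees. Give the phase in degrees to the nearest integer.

∠(j350 + 300) = arctan(350/300) = 49.40°
∠[(j350)² + 92.4(j350) + 11020] = ∠[-1.1148e+05 + j32340] = 163.82°
∠L(j350) = 49.40° − 163.82° = -114.42°

-114°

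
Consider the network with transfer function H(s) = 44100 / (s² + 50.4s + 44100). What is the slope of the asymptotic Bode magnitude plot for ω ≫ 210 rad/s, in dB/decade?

With 0 zeros and 2 poles, the high-frequency asymptotic slope is 20 × (0 − 2) = -40 dB/decade.

-40 dB/decade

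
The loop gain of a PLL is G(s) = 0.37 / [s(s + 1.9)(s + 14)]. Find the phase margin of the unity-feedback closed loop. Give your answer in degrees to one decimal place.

Gain crossover: |G(jω)| = 1 at ω ≈ 0.0139 rad s⁻¹.
∠G(j0.0139) = −90° − arctan(0.0139/1.9) − arctan(0.0139/14) ≈ -90.48°
PM = 180° + (-90.48°) = 89.52°

89.5°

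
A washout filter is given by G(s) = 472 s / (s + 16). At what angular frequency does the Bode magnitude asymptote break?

16 rad s⁻¹

The single real pole at s = −16 gives a corner at ω = 16 rad s⁻¹.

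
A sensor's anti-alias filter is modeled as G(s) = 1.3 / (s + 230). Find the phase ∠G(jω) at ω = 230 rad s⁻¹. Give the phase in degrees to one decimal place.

-45.0°

∠(j230 + 230) = arctan(230/230) = 45.00°
∠G(j230) = −45.00° = -45.00°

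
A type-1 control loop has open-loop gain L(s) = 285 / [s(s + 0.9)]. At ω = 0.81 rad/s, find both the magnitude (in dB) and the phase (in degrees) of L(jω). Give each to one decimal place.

|j0.81 + 0.9| = √(0.81² + 0.9²) = 1.211
|j0.81| = 0.81
|L(j0.81)| = 285 / (1.211 × 0.81) = 290.59
20 log₁₀(290.59) = 49.27 dB
∠(j0.81 + 0.9) = arctan(0.81/0.9) = 41.99°
∠(j0.81) = 90.00°
∠L(j0.81) = − (41.99° + 90.00°) = -131.99°

|L| = 49.3 dB, ∠L = -132.0°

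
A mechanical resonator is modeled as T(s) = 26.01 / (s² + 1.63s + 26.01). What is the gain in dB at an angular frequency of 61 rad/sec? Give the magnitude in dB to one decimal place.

-43.1 dB

|(j61)² + 1.63(j61) + 26.01| = |-3695 + j99.43| = 3696
|T(j61)| = 26.01 / 3696 = 0.0070367
20 log₁₀(0.0070367) = -43.05 dB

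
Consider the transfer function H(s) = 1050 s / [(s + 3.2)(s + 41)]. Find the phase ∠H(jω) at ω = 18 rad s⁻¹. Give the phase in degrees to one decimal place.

-13.6°

∠(j18) = 90.00°
∠(j18 + 3.2) = arctan(18/3.2) = 79.92°
∠(j18 + 41) = arctan(18/41) = 23.70°
∠H(j18) = 90.00° − (79.92° + 23.70°) = -13.62°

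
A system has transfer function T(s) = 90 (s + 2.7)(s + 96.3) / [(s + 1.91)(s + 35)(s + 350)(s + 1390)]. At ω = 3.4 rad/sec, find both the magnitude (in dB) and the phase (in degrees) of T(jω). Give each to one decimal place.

|T| = -65.0 dB, ∠T = -13.4 deg

|j3.4 + 2.7| = √(3.4² + 2.7²) = 4.342
|j3.4 + 96.3| = √(3.4² + 96.3²) = 96.36
|j3.4 + 1.91| = √(3.4² + 1.91²) = 3.9
|j3.4 + 35| = √(3.4² + 35²) = 35.16
|j3.4 + 350| = √(3.4² + 350²) = 350
|j3.4 + 1390| = √(3.4² + 1390²) = 1390
|T(j3.4)| = 90 × 4.342 × 96.36 / (3.9 × 35.16 × 350 × 1390) = 0.00056435
20 log₁₀(0.00056435) = -64.97 dB
∠(j3.4 + 2.7) = arctan(3.4/2.7) = 51.55°
∠(j3.4 + 96.3) = arctan(3.4/96.3) = 2.02°
∠(j3.4 + 1.91) = arctan(3.4/1.91) = 60.67°
∠(j3.4 + 35) = arctan(3.4/35) = 5.55°
∠(j3.4 + 350) = arctan(3.4/350) = 0.56°
∠(j3.4 + 1390) = arctan(3.4/1390) = 0.14°
∠T(j3.4) = 51.55° + 2.02° − (60.67° + 5.55° + 0.56° + 0.14°) = -13.35°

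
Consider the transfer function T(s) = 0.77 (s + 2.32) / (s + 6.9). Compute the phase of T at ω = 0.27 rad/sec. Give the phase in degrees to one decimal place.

4.4°

∠(j0.27 + 2.32) = arctan(0.27/2.32) = 6.64°
∠(j0.27 + 6.9) = arctan(0.27/6.9) = 2.24°
∠T(j0.27) = 6.64° − 2.24° = 4.40°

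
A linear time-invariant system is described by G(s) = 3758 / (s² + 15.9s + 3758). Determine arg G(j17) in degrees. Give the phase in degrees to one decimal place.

∠[(j17)² + 15.9(j17) + 3758] = ∠[3469 + j270.3] = 4.46°
∠G(j17) = −4.46° = -4.46°

-4.5°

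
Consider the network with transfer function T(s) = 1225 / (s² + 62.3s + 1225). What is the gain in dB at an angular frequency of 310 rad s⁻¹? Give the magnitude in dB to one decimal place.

|(j310)² + 62.3(j310) + 1225| = |-94875 + j19313| = 9.682e+04
|T(j310)| = 1225 / 9.682e+04 = 0.012652
20 log₁₀(0.012652) = -37.96 dB

-38.0 dB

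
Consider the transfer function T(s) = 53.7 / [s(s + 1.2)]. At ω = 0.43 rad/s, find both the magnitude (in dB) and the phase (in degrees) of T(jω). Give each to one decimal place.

|T| = 39.8 dB, ∠T = -109.7 deg

|j0.43 + 1.2| = √(0.43² + 1.2²) = 1.275
|j0.43| = 0.43
|T(j0.43)| = 53.7 / (1.275 × 0.43) = 97.97
20 log₁₀(97.97) = 39.82 dB
∠(j0.43 + 1.2) = arctan(0.43/1.2) = 19.71°
∠(j0.43) = 90.00°
∠T(j0.43) = − (19.71° + 90.00°) = -109.71°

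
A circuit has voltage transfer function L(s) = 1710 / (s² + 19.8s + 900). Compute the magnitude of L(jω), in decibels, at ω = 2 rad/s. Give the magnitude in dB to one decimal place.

|(j2)² + 19.8(j2) + 900| = |896 + j39.6| = 896.9
|L(j2)| = 1710 / 896.9 = 1.9066
20 log₁₀(1.9066) = 5.61 dB

5.6 dB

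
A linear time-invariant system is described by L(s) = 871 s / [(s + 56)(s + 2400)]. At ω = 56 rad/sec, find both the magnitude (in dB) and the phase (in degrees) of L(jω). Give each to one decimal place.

|j56| = 56
|j56 + 56| = √(56² + 56²) = 79.2
|j56 + 2400| = √(56² + 2400²) = 2401
|L(j56)| = 871 × 56 / (79.2 × 2401) = 0.25655
20 log₁₀(0.25655) = -11.82 dB
∠(j56) = 90.00°
∠(j56 + 56) = arctan(56/56) = 45.00°
∠(j56 + 2400) = arctan(56/2400) = 1.34°
∠L(j56) = 90.00° − (45.00° + 1.34°) = 43.66°

|L| = -11.8 dB, ∠L = 43.7 deg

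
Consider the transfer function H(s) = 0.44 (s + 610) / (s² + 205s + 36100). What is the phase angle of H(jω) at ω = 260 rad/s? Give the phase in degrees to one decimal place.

∠(j260 + 610) = arctan(260/610) = 23.09°
∠[(j260)² + 205(j260) + 36100] = ∠[-31500 + j53300] = 120.58°
∠H(j260) = 23.09° − 120.58° = -97.50°

-97.5°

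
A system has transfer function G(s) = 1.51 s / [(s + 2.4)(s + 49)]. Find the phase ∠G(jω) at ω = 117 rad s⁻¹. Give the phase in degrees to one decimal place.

∠(j117) = 90.00°
∠(j117 + 2.4) = arctan(117/2.4) = 88.82°
∠(j117 + 49) = arctan(117/49) = 67.28°
∠G(j117) = 90.00° − (88.82° + 67.28°) = -66.10°

-66.1°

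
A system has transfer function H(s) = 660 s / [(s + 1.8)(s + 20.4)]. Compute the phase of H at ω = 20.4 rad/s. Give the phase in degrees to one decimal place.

∠(j20.4) = 90.00°
∠(j20.4 + 1.8) = arctan(20.4/1.8) = 84.96°
∠(j20.4 + 20.4) = arctan(20.4/20.4) = 45.00°
∠H(j20.4) = 90.00° − (84.96° + 45.00°) = -39.96°

-40.0 deg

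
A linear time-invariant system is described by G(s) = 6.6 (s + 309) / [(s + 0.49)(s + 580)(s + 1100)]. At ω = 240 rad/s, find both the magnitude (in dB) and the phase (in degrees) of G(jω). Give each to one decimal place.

|G| = -96.3 dB, ∠G = -86.8 deg

|j240 + 309| = √(240² + 309²) = 391.3
|j240 + 0.49| = √(240² + 0.49²) = 240
|j240 + 580| = √(240² + 580²) = 627.7
|j240 + 1100| = √(240² + 1100²) = 1126
|G(j240)| = 6.6 × 391.3 / (240 × 627.7 × 1126) = 1.5225e-05
20 log₁₀(1.5225e-05) = -96.35 dB
∠(j240 + 309) = arctan(240/309) = 37.84°
∠(j240 + 0.49) = arctan(240/0.49) = 89.88°
∠(j240 + 580) = arctan(240/580) = 22.48°
∠(j240 + 1100) = arctan(240/1100) = 12.31°
∠G(j240) = 37.84° − (89.88° + 22.48° + 12.31°) = -86.83°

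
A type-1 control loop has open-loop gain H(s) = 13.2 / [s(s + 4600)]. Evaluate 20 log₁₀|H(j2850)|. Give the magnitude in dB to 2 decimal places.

-121.35 dB

|j2850 + 4600| = √(2850² + 4600²) = 5411
|j2850| = 2850
|H(j2850)| = 13.2 / (5411 × 2850) = 8.559e-07
20 log₁₀(8.559e-07) = -121.352 dB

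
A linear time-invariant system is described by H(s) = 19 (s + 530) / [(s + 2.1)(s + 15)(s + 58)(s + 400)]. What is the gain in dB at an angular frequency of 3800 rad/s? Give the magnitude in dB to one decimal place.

|j3800 + 530| = √(3800² + 530²) = 3837
|j3800 + 2.1| = √(3800² + 2.1²) = 3800
|j3800 + 15| = √(3800² + 15²) = 3800
|j3800 + 58| = √(3800² + 58²) = 3800
|j3800 + 400| = √(3800² + 400²) = 3821
|H(j3800)| = 19 × 3837 / (3800 × 3800 × 3800 × 3821) = 3.4765e-10
20 log₁₀(3.4765e-10) = -189.18 dB

-189.2 dB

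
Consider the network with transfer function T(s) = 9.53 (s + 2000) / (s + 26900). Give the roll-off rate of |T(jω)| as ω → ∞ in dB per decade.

With 1 zero and 1 pole, the high-frequency asymptotic slope is 20 × (1 − 1) = 0 dB/decade.

0 dB/decade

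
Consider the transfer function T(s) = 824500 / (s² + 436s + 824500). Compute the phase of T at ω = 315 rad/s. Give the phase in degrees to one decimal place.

-10.7°

∠[(j315)² + 436(j315) + 824500] = ∠[7.2528e+05 + j1.3734e+05] = 10.72°
∠T(j315) = −10.72° = -10.72°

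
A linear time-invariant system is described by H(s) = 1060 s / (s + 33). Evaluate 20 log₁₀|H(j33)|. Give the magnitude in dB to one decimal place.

57.5 dB

|j33| = 33
|j33 + 33| = √(33² + 33²) = 46.67
|H(j33)| = 1060 × 33 / 46.67 = 749.53
20 log₁₀(749.53) = 57.50 dB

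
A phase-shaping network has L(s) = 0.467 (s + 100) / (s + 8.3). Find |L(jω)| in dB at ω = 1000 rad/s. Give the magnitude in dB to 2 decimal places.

-6.57 dB

|j1000 + 100| = √(1000² + 100²) = 1005
|j1000 + 8.3| = √(1000² + 8.3²) = 1000
|L(j1000)| = 0.467 × 1005 / 1000 = 0.46931
20 log₁₀(0.46931) = -6.571 dB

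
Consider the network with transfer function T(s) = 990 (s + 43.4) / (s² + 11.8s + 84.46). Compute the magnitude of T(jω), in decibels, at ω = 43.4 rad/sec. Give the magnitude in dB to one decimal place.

30.2 dB

|j43.4 + 43.4| = √(43.4² + 43.4²) = 61.38
|(j43.4)² + 11.8(j43.4) + 84.46| = |-1799.1 + j512.12| = 1871
|T(j43.4)| = 990 × 61.38 / 1871 = 32.484
20 log₁₀(32.484) = 30.23 dB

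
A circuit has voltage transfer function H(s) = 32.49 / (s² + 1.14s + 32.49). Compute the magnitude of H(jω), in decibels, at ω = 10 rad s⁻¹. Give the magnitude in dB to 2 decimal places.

|(j10)² + 1.14(j10) + 32.49| = |-67.51 + j11.4| = 68.47
|H(j10)| = 32.49 / 68.47 = 0.47454
20 log₁₀(0.47454) = -6.474 dB

-6.47 dB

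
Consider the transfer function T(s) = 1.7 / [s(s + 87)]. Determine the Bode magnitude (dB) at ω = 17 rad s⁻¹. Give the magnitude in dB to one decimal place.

-59.0 dB

|j17 + 87| = √(17² + 87²) = 88.65
|j17| = 17
|T(j17)| = 1.7 / (88.65 × 17) = 0.0011281
20 log₁₀(0.0011281) = -58.95 dB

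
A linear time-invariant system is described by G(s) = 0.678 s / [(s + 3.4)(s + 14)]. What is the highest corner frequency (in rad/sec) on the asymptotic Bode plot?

14 rad/sec

Break frequencies occur at each pole and zero magnitude: 3.4 rad/sec, 14 rad/sec.
The highest is 14 rad/sec.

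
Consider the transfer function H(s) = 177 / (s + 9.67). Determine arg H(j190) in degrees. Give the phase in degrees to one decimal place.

-87.1 deg

∠(j190 + 9.67) = arctan(190/9.67) = 87.09°
∠H(j190) = −87.09° = -87.09°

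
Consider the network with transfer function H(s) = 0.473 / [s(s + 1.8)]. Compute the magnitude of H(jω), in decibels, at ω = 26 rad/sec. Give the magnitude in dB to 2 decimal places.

-63.12 dB

|j26 + 1.8| = √(26² + 1.8²) = 26.06
|j26| = 26
|H(j26)| = 0.473 / (26.06 × 26) = 0.00069803
20 log₁₀(0.00069803) = -63.122 dB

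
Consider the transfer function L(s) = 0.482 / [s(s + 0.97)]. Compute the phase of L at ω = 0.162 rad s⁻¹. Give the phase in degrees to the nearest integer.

∠(j0.162 + 0.97) = arctan(0.162/0.97) = 9.48°
∠(j0.162) = 90.00°
∠L(j0.162) = − (9.48° + 90.00°) = -99.48°

-99°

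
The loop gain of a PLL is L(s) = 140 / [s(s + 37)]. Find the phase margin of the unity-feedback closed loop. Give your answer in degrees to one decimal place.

84.2°

Gain crossover: |L(jω)| = 1 at ω ≈ 3.76 rad/sec.
∠L(j3.76) = −90° − arctan(3.76/37) ≈ -95.81°
PM = 180° + (-95.81°) = 84.19°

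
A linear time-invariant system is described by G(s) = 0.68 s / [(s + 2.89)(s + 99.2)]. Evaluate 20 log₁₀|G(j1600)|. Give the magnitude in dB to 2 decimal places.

-67.45 dB

|j1600| = 1600
|j1600 + 2.89| = √(1600² + 2.89²) = 1600
|j1600 + 99.2| = √(1600² + 99.2²) = 1603
|G(j1600)| = 0.68 × 1600 / (1600 × 1603) = 0.00042418
20 log₁₀(0.00042418) = -67.449 dB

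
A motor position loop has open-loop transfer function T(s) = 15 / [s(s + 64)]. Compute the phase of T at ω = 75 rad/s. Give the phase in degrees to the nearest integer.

∠(j75 + 64) = arctan(75/64) = 49.52°
∠(j75) = 90.00°
∠T(j75) = − (49.52° + 90.00°) = -139.52°

-140°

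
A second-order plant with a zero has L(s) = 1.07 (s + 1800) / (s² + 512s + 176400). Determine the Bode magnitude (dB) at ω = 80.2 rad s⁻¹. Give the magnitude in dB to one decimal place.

|j80.2 + 1800| = √(80.2² + 1800²) = 1802
|(j80.2)² + 512(j80.2) + 176400| = |1.6997e+05 + j41062| = 1.749e+05
|L(j80.2)| = 1.07 × 1802 / 1.749e+05 = 0.011026
20 log₁₀(0.011026) = -39.15 dB

-39.2 dB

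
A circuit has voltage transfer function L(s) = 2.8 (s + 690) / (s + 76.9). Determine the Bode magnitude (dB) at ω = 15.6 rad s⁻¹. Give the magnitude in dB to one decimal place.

27.8 dB

|j15.6 + 690| = √(15.6² + 690²) = 690.2
|j15.6 + 76.9| = √(15.6² + 76.9²) = 78.47
|L(j15.6)| = 2.8 × 690.2 / 78.47 = 24.628
20 log₁₀(24.628) = 27.83 dB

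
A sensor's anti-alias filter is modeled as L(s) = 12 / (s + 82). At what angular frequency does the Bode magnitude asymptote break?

The single real pole at s = −82 gives a corner at ω = 82 rad/sec.

82 rad/sec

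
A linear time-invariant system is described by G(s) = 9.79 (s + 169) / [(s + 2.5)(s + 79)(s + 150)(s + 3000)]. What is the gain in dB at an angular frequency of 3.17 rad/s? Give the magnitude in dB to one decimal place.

|j3.17 + 169| = √(3.17² + 169²) = 169
|j3.17 + 2.5| = √(3.17² + 2.5²) = 4.037
|j3.17 + 79| = √(3.17² + 79²) = 79.06
|j3.17 + 150| = √(3.17² + 150²) = 150
|j3.17 + 3000| = √(3.17² + 3000²) = 3000
|G(j3.17)| = 9.79 × 169 / (4.037 × 79.06 × 150 × 3000) = 1.1518e-05
20 log₁₀(1.1518e-05) = -98.77 dB

-98.8 dB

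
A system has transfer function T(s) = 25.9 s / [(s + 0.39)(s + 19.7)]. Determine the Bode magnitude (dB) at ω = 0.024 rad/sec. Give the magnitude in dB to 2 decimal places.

-21.86 dB

|j0.024| = 0.024
|j0.024 + 0.39| = √(0.024² + 0.39²) = 0.3907
|j0.024 + 19.7| = √(0.024² + 19.7²) = 19.7
|T(j0.024)| = 25.9 × 0.024 / (0.3907 × 19.7) = 0.080753
20 log₁₀(0.080753) = -21.857 dB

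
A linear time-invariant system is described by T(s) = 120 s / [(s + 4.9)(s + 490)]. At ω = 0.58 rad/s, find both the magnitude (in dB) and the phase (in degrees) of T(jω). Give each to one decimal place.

|j0.58| = 0.58
|j0.58 + 4.9| = √(0.58² + 4.9²) = 4.934
|j0.58 + 490| = √(0.58² + 490²) = 490
|T(j0.58)| = 120 × 0.58 / (4.934 × 490) = 0.028787
20 log₁₀(0.028787) = -30.82 dB
∠(j0.58) = 90.00°
∠(j0.58 + 4.9) = arctan(0.58/4.9) = 6.75°
∠(j0.58 + 490) = arctan(0.58/490) = 0.07°
∠T(j0.58) = 90.00° − (6.75° + 0.07°) = 83.18°

|T| = -30.8 dB, ∠T = 83.2°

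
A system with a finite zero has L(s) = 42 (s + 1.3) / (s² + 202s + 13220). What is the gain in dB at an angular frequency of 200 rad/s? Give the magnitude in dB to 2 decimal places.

-15.22 dB

|j200 + 1.3| = √(200² + 1.3²) = 200
|(j200)² + 202(j200) + 13220| = |-26780 + j40400| = 4.847e+04
|L(j200)| = 42 × 200 / 4.847e+04 = 0.17331
20 log₁₀(0.17331) = -15.224 dB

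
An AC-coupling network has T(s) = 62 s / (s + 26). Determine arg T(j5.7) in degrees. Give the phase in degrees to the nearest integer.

78 deg

∠(j5.7) = 90.00°
∠(j5.7 + 26) = arctan(5.7/26) = 12.37°
∠T(j5.7) = 90.00° − 12.37° = 77.63°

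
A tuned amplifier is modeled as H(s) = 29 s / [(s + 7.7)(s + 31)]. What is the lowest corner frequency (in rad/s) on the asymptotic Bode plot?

Break frequencies occur at each pole and zero magnitude: 7.7 rad/s, 31 rad/s.
The lowest is 7.7 rad/s.

7.7 rad/s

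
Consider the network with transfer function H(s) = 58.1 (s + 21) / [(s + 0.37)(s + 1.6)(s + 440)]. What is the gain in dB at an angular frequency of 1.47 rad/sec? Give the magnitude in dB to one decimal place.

-1.5 dB

|j1.47 + 21| = √(1.47² + 21²) = 21.05
|j1.47 + 0.37| = √(1.47² + 0.37²) = 1.516
|j1.47 + 1.6| = √(1.47² + 1.6²) = 2.173
|j1.47 + 440| = √(1.47² + 440²) = 440
|H(j1.47)| = 58.1 × 21.05 / (1.516 × 2.173 × 440) = 0.84398
20 log₁₀(0.84398) = -1.47 dB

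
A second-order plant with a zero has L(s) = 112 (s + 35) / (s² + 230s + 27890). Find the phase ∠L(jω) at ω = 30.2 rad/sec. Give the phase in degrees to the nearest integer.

∠(j30.2 + 35) = arctan(30.2/35) = 40.79°
∠[(j30.2)² + 230(j30.2) + 27890] = ∠[26978 + j6946] = 14.44°
∠L(j30.2) = 40.79° − 14.44° = 26.35°

26°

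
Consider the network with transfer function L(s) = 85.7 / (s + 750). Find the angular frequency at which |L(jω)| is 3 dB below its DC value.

750 rad/s

For a single-pole low-pass, the −3 dB point is at the pole: ω = 750 rad/s.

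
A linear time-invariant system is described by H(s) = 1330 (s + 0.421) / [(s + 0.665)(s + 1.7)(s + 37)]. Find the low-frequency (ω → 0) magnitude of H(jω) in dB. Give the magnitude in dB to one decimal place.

22.5 dB

H(0) = 1330 × 0.421 / (0.665 × 1.7 × 37) = 13.386
20 log₁₀(13.386) = 22.53 dB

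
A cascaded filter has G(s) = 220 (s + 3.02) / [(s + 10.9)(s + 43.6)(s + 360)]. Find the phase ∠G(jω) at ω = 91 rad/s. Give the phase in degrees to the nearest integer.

-74°

∠(j91 + 3.02) = arctan(91/3.02) = 88.10°
∠(j91 + 10.9) = arctan(91/10.9) = 83.17°
∠(j91 + 43.6) = arctan(91/43.6) = 64.40°
∠(j91 + 360) = arctan(91/360) = 14.19°
∠G(j91) = 88.10° − (83.17° + 64.40° + 14.19°) = -73.66°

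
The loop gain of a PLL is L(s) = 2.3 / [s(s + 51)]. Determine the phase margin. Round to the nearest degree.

90°

Gain crossover: |L(jω)| = 1 at ω ≈ 0.0451 rad/s.
∠L(j0.0451) = −90° − arctan(0.0451/51) ≈ -90.05°
PM = 180° + (-90.05°) = 89.95°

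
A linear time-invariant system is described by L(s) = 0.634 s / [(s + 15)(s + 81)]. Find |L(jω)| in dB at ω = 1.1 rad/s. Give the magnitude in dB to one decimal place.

|j1.1| = 1.1
|j1.1 + 15| = √(1.1² + 15²) = 15.04
|j1.1 + 81| = √(1.1² + 81²) = 81.01
|L(j1.1)| = 0.634 × 1.1 / (15.04 × 81.01) = 0.0005724
20 log₁₀(0.0005724) = -64.85 dB

-64.8 dB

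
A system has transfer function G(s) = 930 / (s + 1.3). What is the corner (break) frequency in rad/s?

The single real pole at s = −1.3 gives a corner at ω = 1.3 rad/s.

1.3 rad/s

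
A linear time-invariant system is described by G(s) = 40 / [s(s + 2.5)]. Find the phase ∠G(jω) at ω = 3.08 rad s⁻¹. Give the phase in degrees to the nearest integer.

∠(j3.08 + 2.5) = arctan(3.08/2.5) = 50.93°
∠(j3.08) = 90.00°
∠G(j3.08) = − (50.93° + 90.00°) = -140.93°

-141°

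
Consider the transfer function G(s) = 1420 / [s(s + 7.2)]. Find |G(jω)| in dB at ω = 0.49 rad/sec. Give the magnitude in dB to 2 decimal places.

|j0.49 + 7.2| = √(0.49² + 7.2²) = 7.217
|j0.49| = 0.49
|G(j0.49)| = 1420 / (7.217 × 0.49) = 401.57
20 log₁₀(401.57) = 52.075 dB

52.08 dB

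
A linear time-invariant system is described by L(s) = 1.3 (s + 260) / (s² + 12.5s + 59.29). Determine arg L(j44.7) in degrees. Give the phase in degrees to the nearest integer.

∠(j44.7 + 260) = arctan(44.7/260) = 9.76°
∠[(j44.7)² + 12.5(j44.7) + 59.29] = ∠[-1938.8 + j558.75] = 163.92°
∠L(j44.7) = 9.76° − 163.92° = -154.17°

-154°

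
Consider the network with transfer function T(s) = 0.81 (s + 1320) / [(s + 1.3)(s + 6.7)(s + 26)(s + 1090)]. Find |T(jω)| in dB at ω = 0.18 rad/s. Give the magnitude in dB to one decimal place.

-47.4 dB

|j0.18 + 1320| = √(0.18² + 1320²) = 1320
|j0.18 + 1.3| = √(0.18² + 1.3²) = 1.312
|j0.18 + 6.7| = √(0.18² + 6.7²) = 6.702
|j0.18 + 26| = √(0.18² + 26²) = 26
|j0.18 + 1090| = √(0.18² + 1090²) = 1090
|T(j0.18)| = 0.81 × 1320 / (1.312 × 6.702 × 26 × 1090) = 0.0042889
20 log₁₀(0.0042889) = -47.35 dB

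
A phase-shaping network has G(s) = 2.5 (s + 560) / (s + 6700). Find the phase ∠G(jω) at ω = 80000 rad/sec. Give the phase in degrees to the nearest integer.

∠(j80000 + 560) = arctan(80000/560) = 89.60°
∠(j80000 + 6700) = arctan(80000/6700) = 85.21°
∠G(j80000) = 89.60° − 85.21° = 4.39°

4°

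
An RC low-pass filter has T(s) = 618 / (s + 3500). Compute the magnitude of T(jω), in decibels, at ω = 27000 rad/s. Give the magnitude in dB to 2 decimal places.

|j27000 + 3500| = √(27000² + 3500²) = 2.723e+04
|T(j27000)| = 618 / 2.723e+04 = 0.022699
20 log₁₀(0.022699) = -32.880 dB

-32.88 dB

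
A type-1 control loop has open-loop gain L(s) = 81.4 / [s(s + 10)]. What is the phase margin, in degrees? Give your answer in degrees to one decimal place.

56.0°

Gain crossover: |L(jω)| = 1 at ω ≈ 6.75 rad/s.
∠L(j6.75) = −90° − arctan(6.75/10) ≈ -124.01°
PM = 180° + (-124.01°) = 55.99°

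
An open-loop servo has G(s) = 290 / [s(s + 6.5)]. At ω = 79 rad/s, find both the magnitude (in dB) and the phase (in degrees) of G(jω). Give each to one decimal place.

|j79 + 6.5| = √(79² + 6.5²) = 79.27
|j79| = 79
|G(j79)| = 290 / (79.27 × 79) = 0.04631
20 log₁₀(0.04631) = -26.69 dB
∠(j79 + 6.5) = arctan(79/6.5) = 85.30°
∠(j79) = 90.00°
∠G(j79) = − (85.30° + 90.00°) = -175.30°

|G| = -26.7 dB, ∠G = -175.3°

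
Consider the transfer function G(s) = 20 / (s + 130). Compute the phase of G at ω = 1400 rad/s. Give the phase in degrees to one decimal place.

-84.7°

∠(j1400 + 130) = arctan(1400/130) = 84.69°
∠G(j1400) = −84.69° = -84.69°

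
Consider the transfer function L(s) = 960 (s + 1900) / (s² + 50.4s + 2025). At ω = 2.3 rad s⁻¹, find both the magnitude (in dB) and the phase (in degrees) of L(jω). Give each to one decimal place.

|L| = 59.1 dB, ∠L = -3.2°

|j2.3 + 1900| = √(2.3² + 1900²) = 1900
|(j2.3)² + 50.4(j2.3) + 2025| = |2019.7 + j115.92| = 2023
|L(j2.3)| = 960 × 1900 / 2023 = 901.62
20 log₁₀(901.62) = 59.10 dB
∠(j2.3 + 1900) = arctan(2.3/1900) = 0.07°
∠[(j2.3)² + 50.4(j2.3) + 2025] = ∠[2019.7 + j115.92] = 3.28°
∠L(j2.3) = 0.07° − 3.28° = -3.22°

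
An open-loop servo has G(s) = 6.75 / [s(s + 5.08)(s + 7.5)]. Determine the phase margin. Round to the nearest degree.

Gain crossover: |G(jω)| = 1 at ω ≈ 0.177 rad s⁻¹.
∠G(j0.177) = −90° − arctan(0.177/5.08) − arctan(0.177/7.5) ≈ -93.35°
PM = 180° + (-93.35°) = 86.65°

87°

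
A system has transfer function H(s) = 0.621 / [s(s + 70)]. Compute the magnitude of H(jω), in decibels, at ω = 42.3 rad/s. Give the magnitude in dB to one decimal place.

-74.9 dB

|j42.3 + 70| = √(42.3² + 70²) = 81.79
|j42.3| = 42.3
|H(j42.3)| = 0.621 / (81.79 × 42.3) = 0.0001795
20 log₁₀(0.0001795) = -74.92 dB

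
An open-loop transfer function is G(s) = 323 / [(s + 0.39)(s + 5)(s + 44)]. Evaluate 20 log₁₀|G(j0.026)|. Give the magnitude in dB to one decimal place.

|j0.026 + 0.39| = √(0.026² + 0.39²) = 0.3909
|j0.026 + 5| = √(0.026² + 5²) = 5
|j0.026 + 44| = √(0.026² + 44²) = 44
|G(j0.026)| = 323 / (0.3909 × 5 × 44) = 3.7562
20 log₁₀(3.7562) = 11.49 dB

11.5 dB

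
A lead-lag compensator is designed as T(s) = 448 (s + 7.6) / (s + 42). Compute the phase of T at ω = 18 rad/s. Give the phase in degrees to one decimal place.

43.9°

∠(j18 + 7.6) = arctan(18/7.6) = 67.11°
∠(j18 + 42) = arctan(18/42) = 23.20°
∠T(j18) = 67.11° − 23.20° = 43.91°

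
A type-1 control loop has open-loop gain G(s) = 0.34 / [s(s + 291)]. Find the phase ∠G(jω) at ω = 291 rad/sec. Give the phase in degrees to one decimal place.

∠(j291 + 291) = arctan(291/291) = 45.00°
∠(j291) = 90.00°
∠G(j291) = − (45.00° + 90.00°) = -135.00°

-135.0°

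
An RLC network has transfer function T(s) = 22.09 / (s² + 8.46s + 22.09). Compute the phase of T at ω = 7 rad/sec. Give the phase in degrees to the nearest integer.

∠[(j7)² + 8.46(j7) + 22.09] = ∠[-26.91 + j59.22] = 114.44°
∠T(j7) = −114.44° = -114.44°

-114°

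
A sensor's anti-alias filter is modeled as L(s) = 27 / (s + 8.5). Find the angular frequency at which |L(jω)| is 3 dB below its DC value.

For a single-pole low-pass, the −3 dB point is at the pole: ω = 8.5 rad/s.

8.5 rad/s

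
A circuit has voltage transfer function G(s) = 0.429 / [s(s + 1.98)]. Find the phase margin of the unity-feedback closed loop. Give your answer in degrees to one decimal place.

Gain crossover: |G(jω)| = 1 at ω ≈ 0.215 rad s⁻¹.
∠G(j0.215) = −90° − arctan(0.215/1.98) ≈ -96.21°
PM = 180° + (-96.21°) = 83.79°

83.8°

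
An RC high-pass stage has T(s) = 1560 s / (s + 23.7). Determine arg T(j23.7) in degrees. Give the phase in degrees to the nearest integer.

∠(j23.7) = 90.00°
∠(j23.7 + 23.7) = arctan(23.7/23.7) = 45.00°
∠T(j23.7) = 90.00° − 45.00° = 45.00°

45 deg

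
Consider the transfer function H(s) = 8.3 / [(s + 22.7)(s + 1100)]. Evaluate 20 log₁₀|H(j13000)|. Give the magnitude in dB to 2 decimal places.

-146.21 dB

|j13000 + 22.7| = √(13000² + 22.7²) = 1.3e+04
|j13000 + 1100| = √(13000² + 1100²) = 1.305e+04
|H(j13000)| = 8.3 / (1.3e+04 × 1.305e+04) = 4.8937e-08
20 log₁₀(4.8937e-08) = -146.207 dB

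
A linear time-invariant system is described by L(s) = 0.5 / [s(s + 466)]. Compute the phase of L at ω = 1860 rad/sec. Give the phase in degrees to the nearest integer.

∠(j1860 + 466) = arctan(1860/466) = 75.93°
∠(j1860) = 90.00°
∠L(j1860) = − (75.93° + 90.00°) = -165.93°

-166°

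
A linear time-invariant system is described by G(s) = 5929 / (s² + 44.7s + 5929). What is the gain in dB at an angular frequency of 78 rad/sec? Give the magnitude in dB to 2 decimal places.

4.60 dB

|(j78)² + 44.7(j78) + 5929| = |-155 + j3486.6| = 3490
|G(j78)| = 5929 / 3490 = 1.6988
20 log₁₀(1.6988) = 4.603 dB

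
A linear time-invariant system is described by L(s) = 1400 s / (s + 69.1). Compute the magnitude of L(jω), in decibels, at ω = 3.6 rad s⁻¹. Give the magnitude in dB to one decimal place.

37.2 dB

|j3.6| = 3.6
|j3.6 + 69.1| = √(3.6² + 69.1²) = 69.19
|L(j3.6)| = 1400 × 3.6 / 69.19 = 72.839
20 log₁₀(72.839) = 37.25 dB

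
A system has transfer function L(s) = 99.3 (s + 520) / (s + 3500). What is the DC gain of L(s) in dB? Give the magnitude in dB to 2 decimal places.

23.38 dB

L(0) = 99.3 × 520 / 3500 = 14.753
20 log₁₀(14.753) = 23.378 dB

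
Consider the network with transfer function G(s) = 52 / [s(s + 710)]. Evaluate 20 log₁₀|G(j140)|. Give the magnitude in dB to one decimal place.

-65.8 dB

|j140 + 710| = √(140² + 710²) = 723.7
|j140| = 140
|G(j140)| = 52 / (723.7 × 140) = 0.00051326
20 log₁₀(0.00051326) = -65.79 dB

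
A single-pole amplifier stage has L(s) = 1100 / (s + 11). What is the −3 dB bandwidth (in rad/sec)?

For a single-pole low-pass, the −3 dB point is at the pole: ω = 11 rad/sec.

11 rad/sec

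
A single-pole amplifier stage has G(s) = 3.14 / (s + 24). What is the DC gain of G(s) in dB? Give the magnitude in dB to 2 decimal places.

-17.67 dB

G(0) = 3.14 / 24 = 0.13083
20 log₁₀(0.13083) = -17.666 dB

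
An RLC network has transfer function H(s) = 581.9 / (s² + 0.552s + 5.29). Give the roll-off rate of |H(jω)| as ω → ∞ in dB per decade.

-40 dB/decade

With 0 zeros and 2 poles, the high-frequency asymptotic slope is 20 × (0 − 2) = -40 dB/decade.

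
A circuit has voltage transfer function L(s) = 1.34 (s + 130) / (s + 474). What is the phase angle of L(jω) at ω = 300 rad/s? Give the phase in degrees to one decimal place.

∠(j300 + 130) = arctan(300/130) = 66.57°
∠(j300 + 474) = arctan(300/474) = 32.33°
∠L(j300) = 66.57° − 32.33° = 34.24°

34.2 deg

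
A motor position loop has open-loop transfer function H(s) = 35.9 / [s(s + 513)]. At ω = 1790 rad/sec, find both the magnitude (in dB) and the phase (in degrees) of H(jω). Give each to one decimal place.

|H| = -99.4 dB, ∠H = -164.0°

|j1790 + 513| = √(1790² + 513²) = 1862
|j1790| = 1790
|H(j1790)| = 35.9 / (1862 × 1790) = 1.0771e-05
20 log₁₀(1.0771e-05) = -99.36 dB
∠(j1790 + 513) = arctan(1790/513) = 74.01°
∠(j1790) = 90.00°
∠H(j1790) = − (74.01° + 90.00°) = -164.01°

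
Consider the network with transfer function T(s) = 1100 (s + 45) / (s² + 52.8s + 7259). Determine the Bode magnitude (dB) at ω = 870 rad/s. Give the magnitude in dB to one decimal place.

2.1 dB

|j870 + 45| = √(870² + 45²) = 871.2
|(j870)² + 52.8(j870) + 7259| = |-7.4964e+05 + j45936| = 7.51e+05
|T(j870)| = 1100 × 871.2 / 7.51e+05 = 1.2759
20 log₁₀(1.2759) = 2.12 dB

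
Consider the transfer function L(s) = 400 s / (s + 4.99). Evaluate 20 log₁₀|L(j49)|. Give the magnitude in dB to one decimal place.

52.0 dB

|j49| = 49
|j49 + 4.99| = √(49² + 4.99²) = 49.25
|L(j49)| = 400 × 49 / 49.25 = 397.94
20 log₁₀(397.94) = 52.00 dB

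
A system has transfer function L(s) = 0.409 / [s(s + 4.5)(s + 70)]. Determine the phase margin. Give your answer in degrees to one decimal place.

90.0°

Gain crossover: |L(jω)| = 1 at ω ≈ 0.0013 rad/sec.
∠L(j0.0013) = −90° − arctan(0.0013/4.5) − arctan(0.0013/70) ≈ -90.02°
PM = 180° + (-90.02°) = 89.98°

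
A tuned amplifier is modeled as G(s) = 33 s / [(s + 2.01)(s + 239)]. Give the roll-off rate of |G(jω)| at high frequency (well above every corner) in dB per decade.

-20 dB/decade

With 1 zero and 2 poles, the high-frequency asymptotic slope is 20 × (1 − 2) = -20 dB/decade.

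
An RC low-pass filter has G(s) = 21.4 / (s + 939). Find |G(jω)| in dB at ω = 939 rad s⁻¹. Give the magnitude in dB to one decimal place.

-35.9 dB

|j939 + 939| = √(939² + 939²) = 1328
|G(j939)| = 21.4 / 1328 = 0.016115
20 log₁₀(0.016115) = -35.86 dB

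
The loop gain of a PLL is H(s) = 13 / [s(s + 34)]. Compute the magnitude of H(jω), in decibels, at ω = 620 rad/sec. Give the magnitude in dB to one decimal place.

|j620 + 34| = √(620² + 34²) = 620.9
|j620| = 620
|H(j620)| = 13 / (620.9 × 620) = 3.3768e-05
20 log₁₀(3.3768e-05) = -89.43 dB

-89.4 dB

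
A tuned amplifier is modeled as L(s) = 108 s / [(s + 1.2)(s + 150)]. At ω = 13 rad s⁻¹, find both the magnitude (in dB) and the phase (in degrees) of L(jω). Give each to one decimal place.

|L| = -2.9 dB, ∠L = 0.3°

|j13| = 13
|j13 + 1.2| = √(13² + 1.2²) = 13.06
|j13 + 150| = √(13² + 150²) = 150.6
|L(j13)| = 108 × 13 / (13.06 × 150.6) = 0.71427
20 log₁₀(0.71427) = -2.92 dB
∠(j13) = 90.00°
∠(j13 + 1.2) = arctan(13/1.2) = 84.73°
∠(j13 + 150) = arctan(13/150) = 4.95°
∠L(j13) = 90.00° − (84.73° + 4.95°) = 0.32°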